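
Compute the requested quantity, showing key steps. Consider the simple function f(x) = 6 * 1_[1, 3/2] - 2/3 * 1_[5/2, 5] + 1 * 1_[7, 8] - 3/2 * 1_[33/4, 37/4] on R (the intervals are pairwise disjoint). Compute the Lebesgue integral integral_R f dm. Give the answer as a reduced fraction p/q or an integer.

For a simple function f = sum_i c_i * 1_{A_i} with disjoint A_i,
  integral f dm = sum_i c_i * m(A_i).
Lengths of the A_i:
  m(A_1) = 3/2 - 1 = 1/2.
  m(A_2) = 5 - 5/2 = 5/2.
  m(A_3) = 8 - 7 = 1.
  m(A_4) = 37/4 - 33/4 = 1.
Contributions c_i * m(A_i):
  (6) * (1/2) = 3.
  (-2/3) * (5/2) = -5/3.
  (1) * (1) = 1.
  (-3/2) * (1) = -3/2.
Total: 3 - 5/3 + 1 - 3/2 = 5/6.

5/6


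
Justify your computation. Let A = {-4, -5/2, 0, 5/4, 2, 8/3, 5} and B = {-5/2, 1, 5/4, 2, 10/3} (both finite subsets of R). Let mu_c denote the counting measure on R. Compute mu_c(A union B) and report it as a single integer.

Counting measure on a finite set equals cardinality. By inclusion-exclusion, |A union B| = |A| + |B| - |A cap B|.
|A| = 7, |B| = 5, |A cap B| = 3.
So mu_c(A union B) = 7 + 5 - 3 = 9.

9


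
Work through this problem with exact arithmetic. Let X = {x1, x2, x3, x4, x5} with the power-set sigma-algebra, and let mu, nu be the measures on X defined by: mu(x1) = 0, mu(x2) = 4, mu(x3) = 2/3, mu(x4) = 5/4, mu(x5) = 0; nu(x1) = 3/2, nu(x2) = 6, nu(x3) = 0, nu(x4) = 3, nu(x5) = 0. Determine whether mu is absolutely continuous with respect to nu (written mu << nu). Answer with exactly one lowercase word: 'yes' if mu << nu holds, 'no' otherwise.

mu << nu means: every nu-null measurable set is also mu-null; equivalently, for every atom x, if nu({x}) = 0 then mu({x}) = 0.
Checking each atom:
  x1: nu = 3/2 > 0 -> no constraint.
  x2: nu = 6 > 0 -> no constraint.
  x3: nu = 0, mu = 2/3 > 0 -> violates mu << nu.
  x4: nu = 3 > 0 -> no constraint.
  x5: nu = 0, mu = 0 -> consistent with mu << nu.
The atom(s) x3 violate the condition (nu = 0 but mu > 0). Therefore mu is NOT absolutely continuous w.r.t. nu.

no


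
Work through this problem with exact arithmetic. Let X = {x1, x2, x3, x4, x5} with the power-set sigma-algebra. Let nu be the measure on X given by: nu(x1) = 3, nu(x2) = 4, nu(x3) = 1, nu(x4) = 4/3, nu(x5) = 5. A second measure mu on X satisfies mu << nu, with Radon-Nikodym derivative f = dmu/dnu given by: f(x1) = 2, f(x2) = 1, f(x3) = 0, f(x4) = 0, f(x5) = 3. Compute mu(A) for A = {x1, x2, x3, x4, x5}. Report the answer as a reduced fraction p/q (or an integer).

By the defining property of the Radon-Nikodym derivative, for every measurable set A,
  mu(A) = integral_A f dnu.
Since nu is a discrete measure concentrated on the atoms of X, the integral over A reduces to the sum
  mu(A) = sum_{x in A} f(x) * nu({x}).
Computing each term:
  x1: f(x1) * nu(x1) = 2 * 3 = 6.
  x2: f(x2) * nu(x2) = 1 * 4 = 4.
  x3: f(x3) * nu(x3) = 0 * 1 = 0.
  x4: f(x4) * nu(x4) = 0 * 4/3 = 0.
  x5: f(x5) * nu(x5) = 3 * 5 = 15.
Summing: mu(A) = 6 + 4 + 0 + 0 + 15 = 25.

25


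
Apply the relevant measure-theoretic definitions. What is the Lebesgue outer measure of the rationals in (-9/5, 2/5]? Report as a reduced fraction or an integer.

Q cap (-9/5, 2/5] is countable; list its elements as q_1, q_2, ... . Fix eps > 0 and cover the k-th point by an interval of length eps * 2^(-k). The cover has total length eps * sum_{k>=1} 2^(-k) = eps, so by definition of outer measure m*(Q cap (-9/5, 2/5]) <= eps. Since eps was arbitrary and m* >= 0, the outer measure is 0.

0


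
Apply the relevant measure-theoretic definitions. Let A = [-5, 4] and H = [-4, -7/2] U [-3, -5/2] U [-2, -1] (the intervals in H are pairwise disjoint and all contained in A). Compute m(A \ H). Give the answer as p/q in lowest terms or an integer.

The ambient interval has length m(A) = 4 - (-5) = 9.
Since the holes are disjoint and sit inside A, by finite additivity
  m(H) = sum_i (b_i - a_i), and m(A \ H) = m(A) - m(H).
Computing the hole measures:
  m(H_1) = -7/2 - (-4) = 1/2.
  m(H_2) = -5/2 - (-3) = 1/2.
  m(H_3) = -1 - (-2) = 1.
Summed: m(H) = 1/2 + 1/2 + 1 = 2.
So m(A \ H) = 9 - 2 = 7.

7


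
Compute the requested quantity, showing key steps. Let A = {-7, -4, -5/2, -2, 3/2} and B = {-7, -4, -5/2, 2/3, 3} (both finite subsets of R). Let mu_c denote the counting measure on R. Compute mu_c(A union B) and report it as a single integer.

Counting measure on a finite set equals cardinality. By inclusion-exclusion, |A union B| = |A| + |B| - |A cap B|.
|A| = 5, |B| = 5, |A cap B| = 3.
So mu_c(A union B) = 5 + 5 - 3 = 7.

7


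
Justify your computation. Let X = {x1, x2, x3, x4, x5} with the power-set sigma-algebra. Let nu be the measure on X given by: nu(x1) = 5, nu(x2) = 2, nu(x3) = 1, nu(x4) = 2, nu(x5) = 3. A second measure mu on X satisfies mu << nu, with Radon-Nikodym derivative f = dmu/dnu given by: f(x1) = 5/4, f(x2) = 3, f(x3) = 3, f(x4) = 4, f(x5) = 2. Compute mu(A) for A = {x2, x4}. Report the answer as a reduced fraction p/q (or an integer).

By the defining property of the Radon-Nikodym derivative, for every measurable set A,
  mu(A) = integral_A f dnu.
Since nu is a discrete measure concentrated on the atoms of X, the integral over A reduces to the sum
  mu(A) = sum_{x in A} f(x) * nu({x}).
Computing each term:
  x2: f(x2) * nu(x2) = 3 * 2 = 6.
  x4: f(x4) * nu(x4) = 4 * 2 = 8.
Summing: mu(A) = 6 + 8 = 14.

14


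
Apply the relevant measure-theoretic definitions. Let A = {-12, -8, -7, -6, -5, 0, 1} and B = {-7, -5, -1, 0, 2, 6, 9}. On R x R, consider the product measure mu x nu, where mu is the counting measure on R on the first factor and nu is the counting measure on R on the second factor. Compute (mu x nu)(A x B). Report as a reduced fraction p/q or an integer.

For a measurable rectangle A x B, the product measure satisfies
  (mu x nu)(A x B) = mu(A) * nu(B).
  mu(A) = 7.
  nu(B) = 7.
  (mu x nu)(A x B) = 7 * 7 = 49.

49


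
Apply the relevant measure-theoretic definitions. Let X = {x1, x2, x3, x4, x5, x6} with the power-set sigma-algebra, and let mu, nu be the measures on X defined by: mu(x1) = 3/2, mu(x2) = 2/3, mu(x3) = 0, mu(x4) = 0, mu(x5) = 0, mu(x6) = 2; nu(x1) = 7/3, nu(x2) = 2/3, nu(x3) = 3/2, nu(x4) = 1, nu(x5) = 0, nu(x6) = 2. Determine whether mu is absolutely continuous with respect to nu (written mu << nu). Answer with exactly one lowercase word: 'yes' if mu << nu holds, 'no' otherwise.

mu << nu means: every nu-null measurable set is also mu-null; equivalently, for every atom x, if nu({x}) = 0 then mu({x}) = 0.
Checking each atom:
  x1: nu = 7/3 > 0 -> no constraint.
  x2: nu = 2/3 > 0 -> no constraint.
  x3: nu = 3/2 > 0 -> no constraint.
  x4: nu = 1 > 0 -> no constraint.
  x5: nu = 0, mu = 0 -> consistent with mu << nu.
  x6: nu = 2 > 0 -> no constraint.
No atom violates the condition. Therefore mu << nu.

yes


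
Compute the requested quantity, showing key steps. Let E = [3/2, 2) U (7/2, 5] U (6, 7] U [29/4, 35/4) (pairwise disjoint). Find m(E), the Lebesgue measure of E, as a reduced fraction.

For pairwise disjoint intervals, m(union_i I_i) = sum_i m(I_i),
and m is invariant under swapping open/closed endpoints (single points have measure 0).
So m(E) = sum_i (b_i - a_i).
  I_1 has length 2 - 3/2 = 1/2.
  I_2 has length 5 - 7/2 = 3/2.
  I_3 has length 7 - 6 = 1.
  I_4 has length 35/4 - 29/4 = 3/2.
Summing:
  m(E) = 1/2 + 3/2 + 1 + 3/2 = 9/2.

9/2


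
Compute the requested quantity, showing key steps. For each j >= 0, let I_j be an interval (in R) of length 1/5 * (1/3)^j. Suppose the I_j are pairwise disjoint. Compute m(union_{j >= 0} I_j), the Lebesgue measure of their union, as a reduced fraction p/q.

By countable additivity of the Lebesgue measure on pairwise disjoint measurable sets,
  m(union_{j >= 0} I_j) = sum_{j >= 0} m(I_j) = sum_{j >= 0} a * r^j,
  with a = 1/5 and r = 1/3.
Since 0 < r = 1/3 < 1, the geometric series converges:
  sum_{j >= 0} a * r^j = a / (1 - r).
  = 1/5 / (1 - 1/3)
  = 1/5 / (2/3)
  = 3/10.

3/10


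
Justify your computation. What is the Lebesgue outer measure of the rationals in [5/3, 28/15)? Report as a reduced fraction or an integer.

E = Q cap [5/3, 28/15) is a subset of Q, which is countable. Enumerate Q = {q_1, q_2, ...}; for any eps > 0, cover q_k by the open interval (q_k - eps/2^(k+1), q_k + eps/2^(k+1)), of length eps/2^k. The total cover length is sum_{k>=1} eps/2^k = eps. Hence m*(E) <= m*(Q) <= eps for every eps > 0, and since outer measure is non-negative, m*(E) = 0.

0


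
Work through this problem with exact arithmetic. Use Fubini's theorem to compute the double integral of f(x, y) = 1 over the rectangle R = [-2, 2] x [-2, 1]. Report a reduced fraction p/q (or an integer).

f(x, y) is a tensor product of a function of x and a function of y, and both factors are bounded continuous (hence Lebesgue integrable) on the rectangle, so Fubini's theorem applies:
  integral_R f d(m x m) = (integral_a1^b1 1 dx) * (integral_a2^b2 1 dy).
Inner integral in x: integral_{-2}^{2} 1 dx = (2^1 - (-2)^1)/1
  = 4.
Inner integral in y: integral_{-2}^{1} 1 dy = (1^1 - (-2)^1)/1
  = 3.
Product: (4) * (3) = 12.

12


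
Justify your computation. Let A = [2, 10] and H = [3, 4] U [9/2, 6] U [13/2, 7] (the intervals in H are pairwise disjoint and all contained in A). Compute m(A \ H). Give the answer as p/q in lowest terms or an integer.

The ambient interval has length m(A) = 10 - 2 = 8.
Since the holes are disjoint and sit inside A, by finite additivity
  m(H) = sum_i (b_i - a_i), and m(A \ H) = m(A) - m(H).
Computing the hole measures:
  m(H_1) = 4 - 3 = 1.
  m(H_2) = 6 - 9/2 = 3/2.
  m(H_3) = 7 - 13/2 = 1/2.
Summed: m(H) = 1 + 3/2 + 1/2 = 3.
So m(A \ H) = 8 - 3 = 5.

5


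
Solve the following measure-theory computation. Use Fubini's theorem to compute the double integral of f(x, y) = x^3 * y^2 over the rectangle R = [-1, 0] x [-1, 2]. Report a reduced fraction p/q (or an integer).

f(x, y) is a tensor product of a function of x and a function of y, and both factors are bounded continuous (hence Lebesgue integrable) on the rectangle, so Fubini's theorem applies:
  integral_R f d(m x m) = (integral_a1^b1 x^3 dx) * (integral_a2^b2 y^2 dy).
Inner integral in x: integral_{-1}^{0} x^3 dx = (0^4 - (-1)^4)/4
  = -1/4.
Inner integral in y: integral_{-1}^{2} y^2 dy = (2^3 - (-1)^3)/3
  = 3.
Product: (-1/4) * (3) = -3/4.

-3/4


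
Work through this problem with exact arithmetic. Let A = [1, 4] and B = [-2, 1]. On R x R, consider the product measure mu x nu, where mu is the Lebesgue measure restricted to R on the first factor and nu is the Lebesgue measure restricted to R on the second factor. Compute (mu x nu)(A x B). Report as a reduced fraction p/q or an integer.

For a measurable rectangle A x B, the product measure satisfies
  (mu x nu)(A x B) = mu(A) * nu(B).
  mu(A) = 3.
  nu(B) = 3.
  (mu x nu)(A x B) = 3 * 3 = 9.

9


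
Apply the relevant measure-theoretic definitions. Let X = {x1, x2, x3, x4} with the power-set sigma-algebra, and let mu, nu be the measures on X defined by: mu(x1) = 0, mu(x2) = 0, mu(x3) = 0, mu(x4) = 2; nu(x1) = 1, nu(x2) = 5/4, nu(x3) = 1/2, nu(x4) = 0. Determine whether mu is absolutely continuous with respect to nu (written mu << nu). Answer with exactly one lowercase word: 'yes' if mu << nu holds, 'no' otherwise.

mu << nu means: every nu-null measurable set is also mu-null; equivalently, for every atom x, if nu({x}) = 0 then mu({x}) = 0.
Checking each atom:
  x1: nu = 1 > 0 -> no constraint.
  x2: nu = 5/4 > 0 -> no constraint.
  x3: nu = 1/2 > 0 -> no constraint.
  x4: nu = 0, mu = 2 > 0 -> violates mu << nu.
The atom(s) x4 violate the condition (nu = 0 but mu > 0). Therefore mu is NOT absolutely continuous w.r.t. nu.

no


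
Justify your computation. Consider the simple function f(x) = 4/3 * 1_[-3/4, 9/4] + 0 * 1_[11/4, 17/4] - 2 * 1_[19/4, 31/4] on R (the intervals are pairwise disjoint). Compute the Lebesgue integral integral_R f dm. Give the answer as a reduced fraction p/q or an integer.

For a simple function f = sum_i c_i * 1_{A_i} with disjoint A_i,
  integral f dm = sum_i c_i * m(A_i).
Lengths of the A_i:
  m(A_1) = 9/4 - (-3/4) = 3.
  m(A_2) = 17/4 - 11/4 = 3/2.
  m(A_3) = 31/4 - 19/4 = 3.
Contributions c_i * m(A_i):
  (4/3) * (3) = 4.
  (0) * (3/2) = 0.
  (-2) * (3) = -6.
Total: 4 + 0 - 6 = -2.

-2


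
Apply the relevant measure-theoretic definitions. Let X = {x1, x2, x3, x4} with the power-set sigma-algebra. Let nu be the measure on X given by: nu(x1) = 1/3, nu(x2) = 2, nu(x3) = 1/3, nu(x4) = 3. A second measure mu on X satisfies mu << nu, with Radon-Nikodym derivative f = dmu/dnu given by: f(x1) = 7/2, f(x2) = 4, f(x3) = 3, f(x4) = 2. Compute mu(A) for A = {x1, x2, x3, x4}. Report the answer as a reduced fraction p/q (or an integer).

By the defining property of the Radon-Nikodym derivative, for every measurable set A,
  mu(A) = integral_A f dnu.
Since nu is a discrete measure concentrated on the atoms of X, the integral over A reduces to the sum
  mu(A) = sum_{x in A} f(x) * nu({x}).
Computing each term:
  x1: f(x1) * nu(x1) = 7/2 * 1/3 = 7/6.
  x2: f(x2) * nu(x2) = 4 * 2 = 8.
  x3: f(x3) * nu(x3) = 3 * 1/3 = 1.
  x4: f(x4) * nu(x4) = 2 * 3 = 6.
Summing: mu(A) = 7/6 + 8 + 1 + 6 = 97/6.

97/6


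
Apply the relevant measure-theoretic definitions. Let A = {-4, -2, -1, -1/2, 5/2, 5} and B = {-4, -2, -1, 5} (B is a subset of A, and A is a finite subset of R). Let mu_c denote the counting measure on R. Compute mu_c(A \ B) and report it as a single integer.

Counting measure assigns mu_c(E) = |E| (number of elements) when E is finite. For B subset A, A \ B is the set of elements of A not in B, so |A \ B| = |A| - |B|.
|A| = 6, |B| = 4, so mu_c(A \ B) = 6 - 4 = 2.

2


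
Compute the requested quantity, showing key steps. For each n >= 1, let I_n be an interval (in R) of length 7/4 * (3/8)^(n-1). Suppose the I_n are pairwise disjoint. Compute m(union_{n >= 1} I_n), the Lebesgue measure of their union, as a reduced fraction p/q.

By countable additivity of the Lebesgue measure on pairwise disjoint measurable sets,
  m(union_{n >= 1} I_n) = sum_{n >= 1} m(I_n) = sum_{n >= 1} a * r^(n-1),
  with a = 7/4 and r = 3/8.
Since 0 < r = 3/8 < 1, the geometric series converges:
  sum_{n >= 1} a * r^(n-1) = a / (1 - r).
  = 7/4 / (1 - 3/8)
  = 7/4 / (5/8)
  = 14/5.

14/5


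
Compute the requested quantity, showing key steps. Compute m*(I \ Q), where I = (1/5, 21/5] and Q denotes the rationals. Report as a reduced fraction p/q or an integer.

The interval I = (1/5, 21/5] has m(I) = 21/5 - 1/5 = 4 (endpoints are measure-zero, so open/closed/half-open agree). Write I = (I cap Q) u (I \ Q). The rationals in I are countable, so m*(I cap Q) = 0 (cover each rational by intervals whose total length is arbitrarily small). By countable subadditivity m*(I) <= m*(I cap Q) + m*(I \ Q), hence m*(I \ Q) >= m(I) = 4. The reverse inequality m*(I \ Q) <= m*(I) = 4 is trivial since (I \ Q) is a subset of I. Therefore m*(I \ Q) = 4.

4


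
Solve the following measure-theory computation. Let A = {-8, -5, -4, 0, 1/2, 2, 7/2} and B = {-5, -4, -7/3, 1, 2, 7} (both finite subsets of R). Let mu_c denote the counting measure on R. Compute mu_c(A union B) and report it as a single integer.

Counting measure on a finite set equals cardinality. By inclusion-exclusion, |A union B| = |A| + |B| - |A cap B|.
|A| = 7, |B| = 6, |A cap B| = 3.
So mu_c(A union B) = 7 + 6 - 3 = 10.

10


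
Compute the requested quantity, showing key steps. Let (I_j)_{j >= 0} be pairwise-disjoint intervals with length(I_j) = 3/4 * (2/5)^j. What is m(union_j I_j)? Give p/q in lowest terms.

By countable additivity of the Lebesgue measure on pairwise disjoint measurable sets,
  m(union_{j >= 0} I_j) = sum_{j >= 0} m(I_j) = sum_{j >= 0} a * r^j,
  with a = 3/4 and r = 2/5.
Since 0 < r = 2/5 < 1, the geometric series converges:
  sum_{j >= 0} a * r^j = a / (1 - r).
  = 3/4 / (1 - 2/5)
  = 3/4 / (3/5)
  = 5/4.

5/4


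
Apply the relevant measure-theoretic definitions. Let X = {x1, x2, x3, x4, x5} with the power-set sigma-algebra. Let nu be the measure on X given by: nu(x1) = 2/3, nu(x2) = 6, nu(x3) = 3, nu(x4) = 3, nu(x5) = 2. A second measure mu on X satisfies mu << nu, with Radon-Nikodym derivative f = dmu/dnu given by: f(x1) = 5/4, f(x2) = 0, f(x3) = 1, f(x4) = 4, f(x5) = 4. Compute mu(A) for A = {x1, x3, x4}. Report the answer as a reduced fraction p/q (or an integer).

By the defining property of the Radon-Nikodym derivative, for every measurable set A,
  mu(A) = integral_A f dnu.
Since nu is a discrete measure concentrated on the atoms of X, the integral over A reduces to the sum
  mu(A) = sum_{x in A} f(x) * nu({x}).
Computing each term:
  x1: f(x1) * nu(x1) = 5/4 * 2/3 = 5/6.
  x3: f(x3) * nu(x3) = 1 * 3 = 3.
  x4: f(x4) * nu(x4) = 4 * 3 = 12.
Summing: mu(A) = 5/6 + 3 + 12 = 95/6.

95/6


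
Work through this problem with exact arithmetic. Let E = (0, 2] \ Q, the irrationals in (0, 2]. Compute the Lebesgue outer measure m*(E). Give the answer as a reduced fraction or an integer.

The interval I = (0, 2] has m(I) = 2 - 0 = 2 (endpoints are measure-zero, so open/closed/half-open agree). Write I = (I cap Q) u (I \ Q). The rationals in I are countable, so m*(I cap Q) = 0 (cover each rational by intervals whose total length is arbitrarily small). By countable subadditivity m*(I) <= m*(I cap Q) + m*(I \ Q), hence m*(I \ Q) >= m(I) = 2. The reverse inequality m*(I \ Q) <= m*(I) = 2 is trivial since (I \ Q) is a subset of I. Therefore m*(I \ Q) = 2.

2


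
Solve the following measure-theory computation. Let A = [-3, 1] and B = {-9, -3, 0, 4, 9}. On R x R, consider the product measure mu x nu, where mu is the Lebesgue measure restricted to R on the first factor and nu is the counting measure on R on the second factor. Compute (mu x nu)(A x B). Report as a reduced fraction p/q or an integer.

For a measurable rectangle A x B, the product measure satisfies
  (mu x nu)(A x B) = mu(A) * nu(B).
  mu(A) = 4.
  nu(B) = 5.
  (mu x nu)(A x B) = 4 * 5 = 20.

20


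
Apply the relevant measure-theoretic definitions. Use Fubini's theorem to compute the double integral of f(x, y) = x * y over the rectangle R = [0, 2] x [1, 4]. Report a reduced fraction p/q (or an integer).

f(x, y) is a tensor product of a function of x and a function of y, and both factors are bounded continuous (hence Lebesgue integrable) on the rectangle, so Fubini's theorem applies:
  integral_R f d(m x m) = (integral_a1^b1 x dx) * (integral_a2^b2 y dy).
Inner integral in x: integral_{0}^{2} x dx = (2^2 - 0^2)/2
  = 2.
Inner integral in y: integral_{1}^{4} y dy = (4^2 - 1^2)/2
  = 15/2.
Product: (2) * (15/2) = 15.

15


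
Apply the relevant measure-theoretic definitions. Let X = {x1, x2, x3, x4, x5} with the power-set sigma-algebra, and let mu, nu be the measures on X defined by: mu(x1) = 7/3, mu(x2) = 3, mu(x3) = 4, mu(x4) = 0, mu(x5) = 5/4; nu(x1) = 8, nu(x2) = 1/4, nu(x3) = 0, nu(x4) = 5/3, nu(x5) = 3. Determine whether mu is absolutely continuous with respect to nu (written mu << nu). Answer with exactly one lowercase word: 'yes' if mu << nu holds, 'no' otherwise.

mu << nu means: every nu-null measurable set is also mu-null; equivalently, for every atom x, if nu({x}) = 0 then mu({x}) = 0.
Checking each atom:
  x1: nu = 8 > 0 -> no constraint.
  x2: nu = 1/4 > 0 -> no constraint.
  x3: nu = 0, mu = 4 > 0 -> violates mu << nu.
  x4: nu = 5/3 > 0 -> no constraint.
  x5: nu = 3 > 0 -> no constraint.
The atom(s) x3 violate the condition (nu = 0 but mu > 0). Therefore mu is NOT absolutely continuous w.r.t. nu.

no


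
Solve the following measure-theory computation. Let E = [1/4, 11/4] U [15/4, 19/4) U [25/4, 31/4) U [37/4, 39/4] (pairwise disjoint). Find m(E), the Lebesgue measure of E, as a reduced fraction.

For pairwise disjoint intervals, m(union_i I_i) = sum_i m(I_i),
and m is invariant under swapping open/closed endpoints (single points have measure 0).
So m(E) = sum_i (b_i - a_i).
  I_1 has length 11/4 - 1/4 = 5/2.
  I_2 has length 19/4 - 15/4 = 1.
  I_3 has length 31/4 - 25/4 = 3/2.
  I_4 has length 39/4 - 37/4 = 1/2.
Summing:
  m(E) = 5/2 + 1 + 3/2 + 1/2 = 11/2.

11/2


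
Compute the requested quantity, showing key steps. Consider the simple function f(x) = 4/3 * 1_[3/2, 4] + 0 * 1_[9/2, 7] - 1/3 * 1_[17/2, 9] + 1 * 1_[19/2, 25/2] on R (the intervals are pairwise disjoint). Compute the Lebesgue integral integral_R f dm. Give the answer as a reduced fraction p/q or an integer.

For a simple function f = sum_i c_i * 1_{A_i} with disjoint A_i,
  integral f dm = sum_i c_i * m(A_i).
Lengths of the A_i:
  m(A_1) = 4 - 3/2 = 5/2.
  m(A_2) = 7 - 9/2 = 5/2.
  m(A_3) = 9 - 17/2 = 1/2.
  m(A_4) = 25/2 - 19/2 = 3.
Contributions c_i * m(A_i):
  (4/3) * (5/2) = 10/3.
  (0) * (5/2) = 0.
  (-1/3) * (1/2) = -1/6.
  (1) * (3) = 3.
Total: 10/3 + 0 - 1/6 + 3 = 37/6.

37/6


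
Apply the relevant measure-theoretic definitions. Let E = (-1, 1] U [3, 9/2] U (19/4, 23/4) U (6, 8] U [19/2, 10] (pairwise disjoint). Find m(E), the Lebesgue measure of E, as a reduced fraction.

For pairwise disjoint intervals, m(union_i I_i) = sum_i m(I_i),
and m is invariant under swapping open/closed endpoints (single points have measure 0).
So m(E) = sum_i (b_i - a_i).
  I_1 has length 1 - (-1) = 2.
  I_2 has length 9/2 - 3 = 3/2.
  I_3 has length 23/4 - 19/4 = 1.
  I_4 has length 8 - 6 = 2.
  I_5 has length 10 - 19/2 = 1/2.
Summing:
  m(E) = 2 + 3/2 + 1 + 2 + 1/2 = 7.

7


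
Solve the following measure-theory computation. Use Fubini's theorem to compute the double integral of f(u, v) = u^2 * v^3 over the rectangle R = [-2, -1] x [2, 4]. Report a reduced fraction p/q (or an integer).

f(u, v) is a tensor product of a function of u and a function of v, and both factors are bounded continuous (hence Lebesgue integrable) on the rectangle, so Fubini's theorem applies:
  integral_R f d(m x m) = (integral_a1^b1 u^2 du) * (integral_a2^b2 v^3 dv).
Inner integral in u: integral_{-2}^{-1} u^2 du = ((-1)^3 - (-2)^3)/3
  = 7/3.
Inner integral in v: integral_{2}^{4} v^3 dv = (4^4 - 2^4)/4
  = 60.
Product: (7/3) * (60) = 140.

140


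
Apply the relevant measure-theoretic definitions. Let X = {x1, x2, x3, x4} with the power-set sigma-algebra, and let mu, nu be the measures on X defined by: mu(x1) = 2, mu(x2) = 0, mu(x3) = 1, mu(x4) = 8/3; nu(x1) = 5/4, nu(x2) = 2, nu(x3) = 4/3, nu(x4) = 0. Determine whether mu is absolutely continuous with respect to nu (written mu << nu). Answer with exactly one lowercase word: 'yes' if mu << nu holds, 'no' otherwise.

mu << nu means: every nu-null measurable set is also mu-null; equivalently, for every atom x, if nu({x}) = 0 then mu({x}) = 0.
Checking each atom:
  x1: nu = 5/4 > 0 -> no constraint.
  x2: nu = 2 > 0 -> no constraint.
  x3: nu = 4/3 > 0 -> no constraint.
  x4: nu = 0, mu = 8/3 > 0 -> violates mu << nu.
The atom(s) x4 violate the condition (nu = 0 but mu > 0). Therefore mu is NOT absolutely continuous w.r.t. nu.

no


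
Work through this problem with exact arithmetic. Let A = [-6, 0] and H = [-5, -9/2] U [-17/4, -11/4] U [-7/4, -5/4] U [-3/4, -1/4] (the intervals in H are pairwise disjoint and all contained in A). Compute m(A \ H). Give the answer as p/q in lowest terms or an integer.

The ambient interval has length m(A) = 0 - (-6) = 6.
Since the holes are disjoint and sit inside A, by finite additivity
  m(H) = sum_i (b_i - a_i), and m(A \ H) = m(A) - m(H).
Computing the hole measures:
  m(H_1) = -9/2 - (-5) = 1/2.
  m(H_2) = -11/4 - (-17/4) = 3/2.
  m(H_3) = -5/4 - (-7/4) = 1/2.
  m(H_4) = -1/4 - (-3/4) = 1/2.
Summed: m(H) = 1/2 + 3/2 + 1/2 + 1/2 = 3.
So m(A \ H) = 6 - 3 = 3.

3


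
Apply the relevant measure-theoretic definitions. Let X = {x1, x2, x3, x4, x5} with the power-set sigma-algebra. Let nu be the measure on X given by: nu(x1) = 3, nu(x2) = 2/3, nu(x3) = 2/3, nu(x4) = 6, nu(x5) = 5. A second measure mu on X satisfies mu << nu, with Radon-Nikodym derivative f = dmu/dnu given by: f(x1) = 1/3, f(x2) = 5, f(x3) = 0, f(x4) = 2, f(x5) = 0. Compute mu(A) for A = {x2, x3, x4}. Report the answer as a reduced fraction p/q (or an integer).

By the defining property of the Radon-Nikodym derivative, for every measurable set A,
  mu(A) = integral_A f dnu.
Since nu is a discrete measure concentrated on the atoms of X, the integral over A reduces to the sum
  mu(A) = sum_{x in A} f(x) * nu({x}).
Computing each term:
  x2: f(x2) * nu(x2) = 5 * 2/3 = 10/3.
  x3: f(x3) * nu(x3) = 0 * 2/3 = 0.
  x4: f(x4) * nu(x4) = 2 * 6 = 12.
Summing: mu(A) = 10/3 + 0 + 12 = 46/3.

46/3


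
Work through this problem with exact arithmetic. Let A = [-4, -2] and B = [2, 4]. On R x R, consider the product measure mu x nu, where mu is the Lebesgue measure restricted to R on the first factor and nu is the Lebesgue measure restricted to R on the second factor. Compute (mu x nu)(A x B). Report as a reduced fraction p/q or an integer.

For a measurable rectangle A x B, the product measure satisfies
  (mu x nu)(A x B) = mu(A) * nu(B).
  mu(A) = 2.
  nu(B) = 2.
  (mu x nu)(A x B) = 2 * 2 = 4.

4


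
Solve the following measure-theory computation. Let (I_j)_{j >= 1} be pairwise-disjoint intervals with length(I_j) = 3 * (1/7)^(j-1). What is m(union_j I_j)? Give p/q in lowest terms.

By countable additivity of the Lebesgue measure on pairwise disjoint measurable sets,
  m(union_{j >= 1} I_j) = sum_{j >= 1} m(I_j) = sum_{j >= 1} a * r^(j-1),
  with a = 3 and r = 1/7.
Since 0 < r = 1/7 < 1, the geometric series converges:
  sum_{j >= 1} a * r^(j-1) = a / (1 - r).
  = 3 / (1 - 1/7)
  = 3 / (6/7)
  = 7/2.

7/2


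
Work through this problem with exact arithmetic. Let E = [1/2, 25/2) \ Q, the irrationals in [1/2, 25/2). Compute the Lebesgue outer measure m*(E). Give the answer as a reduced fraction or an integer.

The interval I = [1/2, 25/2) has m(I) = 25/2 - 1/2 = 12 (endpoints are measure-zero, so open/closed/half-open agree). Write I = (I cap Q) u (I \ Q). The rationals in I are countable, so m*(I cap Q) = 0 (cover each rational by intervals whose total length is arbitrarily small). By countable subadditivity m*(I) <= m*(I cap Q) + m*(I \ Q), hence m*(I \ Q) >= m(I) = 12. The reverse inequality m*(I \ Q) <= m*(I) = 12 is trivial since (I \ Q) is a subset of I. Therefore m*(I \ Q) = 12.

12


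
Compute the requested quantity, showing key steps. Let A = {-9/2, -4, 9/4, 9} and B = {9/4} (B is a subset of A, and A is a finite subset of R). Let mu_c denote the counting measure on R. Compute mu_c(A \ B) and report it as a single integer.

Counting measure assigns mu_c(E) = |E| (number of elements) when E is finite. For B subset A, A \ B is the set of elements of A not in B, so |A \ B| = |A| - |B|.
|A| = 4, |B| = 1, so mu_c(A \ B) = 4 - 1 = 3.

3


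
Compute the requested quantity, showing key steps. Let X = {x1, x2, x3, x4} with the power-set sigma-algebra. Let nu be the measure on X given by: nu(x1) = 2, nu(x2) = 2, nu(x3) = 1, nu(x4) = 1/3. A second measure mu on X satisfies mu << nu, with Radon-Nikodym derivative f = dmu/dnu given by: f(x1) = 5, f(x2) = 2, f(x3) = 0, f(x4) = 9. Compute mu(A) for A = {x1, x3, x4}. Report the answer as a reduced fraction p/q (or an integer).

By the defining property of the Radon-Nikodym derivative, for every measurable set A,
  mu(A) = integral_A f dnu.
Since nu is a discrete measure concentrated on the atoms of X, the integral over A reduces to the sum
  mu(A) = sum_{x in A} f(x) * nu({x}).
Computing each term:
  x1: f(x1) * nu(x1) = 5 * 2 = 10.
  x3: f(x3) * nu(x3) = 0 * 1 = 0.
  x4: f(x4) * nu(x4) = 9 * 1/3 = 3.
Summing: mu(A) = 10 + 0 + 3 = 13.

13


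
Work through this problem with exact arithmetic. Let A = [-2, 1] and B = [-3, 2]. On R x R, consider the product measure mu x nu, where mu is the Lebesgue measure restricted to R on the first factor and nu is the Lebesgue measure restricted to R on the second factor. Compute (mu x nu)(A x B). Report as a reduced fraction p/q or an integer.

For a measurable rectangle A x B, the product measure satisfies
  (mu x nu)(A x B) = mu(A) * nu(B).
  mu(A) = 3.
  nu(B) = 5.
  (mu x nu)(A x B) = 3 * 5 = 15.

15


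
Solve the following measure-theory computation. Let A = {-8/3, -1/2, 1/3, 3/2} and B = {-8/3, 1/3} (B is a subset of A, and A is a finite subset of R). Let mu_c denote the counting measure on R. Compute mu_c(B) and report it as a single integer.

Counting measure assigns mu_c(E) = |E| (number of elements) when E is finite.
B has 2 element(s), so mu_c(B) = 2.

2


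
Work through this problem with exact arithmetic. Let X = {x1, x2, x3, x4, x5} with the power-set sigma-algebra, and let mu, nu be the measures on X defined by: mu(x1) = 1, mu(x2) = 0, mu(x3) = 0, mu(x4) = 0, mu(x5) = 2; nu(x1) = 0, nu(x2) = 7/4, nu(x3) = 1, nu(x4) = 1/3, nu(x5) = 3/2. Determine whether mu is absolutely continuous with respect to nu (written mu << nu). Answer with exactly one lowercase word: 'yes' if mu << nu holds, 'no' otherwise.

mu << nu means: every nu-null measurable set is also mu-null; equivalently, for every atom x, if nu({x}) = 0 then mu({x}) = 0.
Checking each atom:
  x1: nu = 0, mu = 1 > 0 -> violates mu << nu.
  x2: nu = 7/4 > 0 -> no constraint.
  x3: nu = 1 > 0 -> no constraint.
  x4: nu = 1/3 > 0 -> no constraint.
  x5: nu = 3/2 > 0 -> no constraint.
The atom(s) x1 violate the condition (nu = 0 but mu > 0). Therefore mu is NOT absolutely continuous w.r.t. nu.

no


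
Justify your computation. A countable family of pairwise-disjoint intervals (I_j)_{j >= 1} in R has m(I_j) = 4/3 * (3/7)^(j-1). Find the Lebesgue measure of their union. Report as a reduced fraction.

By countable additivity of the Lebesgue measure on pairwise disjoint measurable sets,
  m(union_{j >= 1} I_j) = sum_{j >= 1} m(I_j) = sum_{j >= 1} a * r^(j-1),
  with a = 4/3 and r = 3/7.
Since 0 < r = 3/7 < 1, the geometric series converges:
  sum_{j >= 1} a * r^(j-1) = a / (1 - r).
  = 4/3 / (1 - 3/7)
  = 4/3 / (4/7)
  = 7/3.

7/3


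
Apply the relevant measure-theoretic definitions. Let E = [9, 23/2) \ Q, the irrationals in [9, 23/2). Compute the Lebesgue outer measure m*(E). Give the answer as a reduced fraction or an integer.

The interval I = [9, 23/2) has m(I) = 23/2 - 9 = 5/2 (endpoints are measure-zero, so open/closed/half-open agree). Write I = (I cap Q) u (I \ Q). The rationals in I are countable, so m*(I cap Q) = 0 (cover each rational by intervals whose total length is arbitrarily small). By countable subadditivity m*(I) <= m*(I cap Q) + m*(I \ Q), hence m*(I \ Q) >= m(I) = 5/2. The reverse inequality m*(I \ Q) <= m*(I) = 5/2 is trivial since (I \ Q) is a subset of I. Therefore m*(I \ Q) = 5/2.

5/2


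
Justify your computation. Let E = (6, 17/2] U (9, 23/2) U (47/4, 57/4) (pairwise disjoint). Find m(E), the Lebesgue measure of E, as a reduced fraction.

For pairwise disjoint intervals, m(union_i I_i) = sum_i m(I_i),
and m is invariant under swapping open/closed endpoints (single points have measure 0).
So m(E) = sum_i (b_i - a_i).
  I_1 has length 17/2 - 6 = 5/2.
  I_2 has length 23/2 - 9 = 5/2.
  I_3 has length 57/4 - 47/4 = 5/2.
Summing:
  m(E) = 5/2 + 5/2 + 5/2 = 15/2.

15/2


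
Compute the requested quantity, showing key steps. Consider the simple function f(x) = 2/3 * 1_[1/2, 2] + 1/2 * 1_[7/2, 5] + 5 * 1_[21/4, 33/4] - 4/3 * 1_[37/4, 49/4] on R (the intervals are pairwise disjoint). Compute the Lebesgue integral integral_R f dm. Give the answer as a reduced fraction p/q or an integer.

For a simple function f = sum_i c_i * 1_{A_i} with disjoint A_i,
  integral f dm = sum_i c_i * m(A_i).
Lengths of the A_i:
  m(A_1) = 2 - 1/2 = 3/2.
  m(A_2) = 5 - 7/2 = 3/2.
  m(A_3) = 33/4 - 21/4 = 3.
  m(A_4) = 49/4 - 37/4 = 3.
Contributions c_i * m(A_i):
  (2/3) * (3/2) = 1.
  (1/2) * (3/2) = 3/4.
  (5) * (3) = 15.
  (-4/3) * (3) = -4.
Total: 1 + 3/4 + 15 - 4 = 51/4.

51/4


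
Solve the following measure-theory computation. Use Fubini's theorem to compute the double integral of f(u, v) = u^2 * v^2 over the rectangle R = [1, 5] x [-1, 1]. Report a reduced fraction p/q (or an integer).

f(u, v) is a tensor product of a function of u and a function of v, and both factors are bounded continuous (hence Lebesgue integrable) on the rectangle, so Fubini's theorem applies:
  integral_R f d(m x m) = (integral_a1^b1 u^2 du) * (integral_a2^b2 v^2 dv).
Inner integral in u: integral_{1}^{5} u^2 du = (5^3 - 1^3)/3
  = 124/3.
Inner integral in v: integral_{-1}^{1} v^2 dv = (1^3 - (-1)^3)/3
  = 2/3.
Product: (124/3) * (2/3) = 248/9.

248/9


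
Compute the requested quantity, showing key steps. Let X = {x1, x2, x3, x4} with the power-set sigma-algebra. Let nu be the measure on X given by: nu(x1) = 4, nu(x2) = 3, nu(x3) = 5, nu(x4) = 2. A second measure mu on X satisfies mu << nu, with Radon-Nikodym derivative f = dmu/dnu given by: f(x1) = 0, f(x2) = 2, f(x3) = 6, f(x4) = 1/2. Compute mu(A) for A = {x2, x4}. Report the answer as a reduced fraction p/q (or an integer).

By the defining property of the Radon-Nikodym derivative, for every measurable set A,
  mu(A) = integral_A f dnu.
Since nu is a discrete measure concentrated on the atoms of X, the integral over A reduces to the sum
  mu(A) = sum_{x in A} f(x) * nu({x}).
Computing each term:
  x2: f(x2) * nu(x2) = 2 * 3 = 6.
  x4: f(x4) * nu(x4) = 1/2 * 2 = 1.
Summing: mu(A) = 6 + 1 = 7.

7


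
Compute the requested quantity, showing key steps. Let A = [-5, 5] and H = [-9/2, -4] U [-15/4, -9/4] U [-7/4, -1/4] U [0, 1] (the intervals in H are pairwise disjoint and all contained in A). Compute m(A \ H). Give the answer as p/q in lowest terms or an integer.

The ambient interval has length m(A) = 5 - (-5) = 10.
Since the holes are disjoint and sit inside A, by finite additivity
  m(H) = sum_i (b_i - a_i), and m(A \ H) = m(A) - m(H).
Computing the hole measures:
  m(H_1) = -4 - (-9/2) = 1/2.
  m(H_2) = -9/4 - (-15/4) = 3/2.
  m(H_3) = -1/4 - (-7/4) = 3/2.
  m(H_4) = 1 - 0 = 1.
Summed: m(H) = 1/2 + 3/2 + 3/2 + 1 = 9/2.
So m(A \ H) = 10 - 9/2 = 11/2.

11/2


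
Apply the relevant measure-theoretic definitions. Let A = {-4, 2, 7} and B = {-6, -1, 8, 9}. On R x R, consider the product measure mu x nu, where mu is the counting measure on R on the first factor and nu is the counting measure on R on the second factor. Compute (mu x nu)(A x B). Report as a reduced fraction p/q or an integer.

For a measurable rectangle A x B, the product measure satisfies
  (mu x nu)(A x B) = mu(A) * nu(B).
  mu(A) = 3.
  nu(B) = 4.
  (mu x nu)(A x B) = 3 * 4 = 12.

12


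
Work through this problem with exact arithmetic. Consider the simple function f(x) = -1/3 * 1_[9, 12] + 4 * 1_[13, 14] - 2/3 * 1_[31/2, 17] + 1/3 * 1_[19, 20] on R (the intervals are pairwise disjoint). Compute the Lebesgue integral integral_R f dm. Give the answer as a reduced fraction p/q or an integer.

For a simple function f = sum_i c_i * 1_{A_i} with disjoint A_i,
  integral f dm = sum_i c_i * m(A_i).
Lengths of the A_i:
  m(A_1) = 12 - 9 = 3.
  m(A_2) = 14 - 13 = 1.
  m(A_3) = 17 - 31/2 = 3/2.
  m(A_4) = 20 - 19 = 1.
Contributions c_i * m(A_i):
  (-1/3) * (3) = -1.
  (4) * (1) = 4.
  (-2/3) * (3/2) = -1.
  (1/3) * (1) = 1/3.
Total: -1 + 4 - 1 + 1/3 = 7/3.

7/3


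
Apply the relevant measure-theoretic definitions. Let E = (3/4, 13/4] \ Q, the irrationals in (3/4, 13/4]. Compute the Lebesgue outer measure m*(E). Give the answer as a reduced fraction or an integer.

The interval I = (3/4, 13/4] has m(I) = 13/4 - 3/4 = 5/2 (endpoints are measure-zero, so open/closed/half-open agree). Write I = (I cap Q) u (I \ Q). The rationals in I are countable, so m*(I cap Q) = 0 (cover each rational by intervals whose total length is arbitrarily small). By countable subadditivity m*(I) <= m*(I cap Q) + m*(I \ Q), hence m*(I \ Q) >= m(I) = 5/2. The reverse inequality m*(I \ Q) <= m*(I) = 5/2 is trivial since (I \ Q) is a subset of I. Therefore m*(I \ Q) = 5/2.

5/2


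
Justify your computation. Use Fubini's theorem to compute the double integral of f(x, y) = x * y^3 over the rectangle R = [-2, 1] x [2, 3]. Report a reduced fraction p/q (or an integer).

f(x, y) is a tensor product of a function of x and a function of y, and both factors are bounded continuous (hence Lebesgue integrable) on the rectangle, so Fubini's theorem applies:
  integral_R f d(m x m) = (integral_a1^b1 x dx) * (integral_a2^b2 y^3 dy).
Inner integral in x: integral_{-2}^{1} x dx = (1^2 - (-2)^2)/2
  = -3/2.
Inner integral in y: integral_{2}^{3} y^3 dy = (3^4 - 2^4)/4
  = 65/4.
Product: (-3/2) * (65/4) = -195/8.

-195/8


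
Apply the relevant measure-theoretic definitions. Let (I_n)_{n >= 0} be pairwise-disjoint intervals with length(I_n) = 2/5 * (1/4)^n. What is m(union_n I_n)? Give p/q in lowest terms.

By countable additivity of the Lebesgue measure on pairwise disjoint measurable sets,
  m(union_{n >= 0} I_n) = sum_{n >= 0} m(I_n) = sum_{n >= 0} a * r^n,
  with a = 2/5 and r = 1/4.
Since 0 < r = 1/4 < 1, the geometric series converges:
  sum_{n >= 0} a * r^n = a / (1 - r).
  = 2/5 / (1 - 1/4)
  = 2/5 / (3/4)
  = 8/15.

8/15


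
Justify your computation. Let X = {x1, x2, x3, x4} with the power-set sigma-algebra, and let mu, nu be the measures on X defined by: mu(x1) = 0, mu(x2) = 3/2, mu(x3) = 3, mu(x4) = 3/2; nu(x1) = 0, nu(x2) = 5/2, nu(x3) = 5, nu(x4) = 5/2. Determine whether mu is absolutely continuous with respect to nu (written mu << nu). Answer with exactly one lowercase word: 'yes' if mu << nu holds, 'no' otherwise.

mu << nu means: every nu-null measurable set is also mu-null; equivalently, for every atom x, if nu({x}) = 0 then mu({x}) = 0.
Checking each atom:
  x1: nu = 0, mu = 0 -> consistent with mu << nu.
  x2: nu = 5/2 > 0 -> no constraint.
  x3: nu = 5 > 0 -> no constraint.
  x4: nu = 5/2 > 0 -> no constraint.
No atom violates the condition. Therefore mu << nu.

yes


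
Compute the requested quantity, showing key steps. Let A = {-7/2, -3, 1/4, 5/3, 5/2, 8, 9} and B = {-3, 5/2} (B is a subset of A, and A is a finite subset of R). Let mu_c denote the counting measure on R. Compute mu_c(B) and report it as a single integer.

Counting measure assigns mu_c(E) = |E| (number of elements) when E is finite.
B has 2 element(s), so mu_c(B) = 2.

2


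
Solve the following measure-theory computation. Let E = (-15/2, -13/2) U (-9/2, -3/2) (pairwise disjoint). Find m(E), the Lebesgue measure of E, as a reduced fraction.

For pairwise disjoint intervals, m(union_i I_i) = sum_i m(I_i),
and m is invariant under swapping open/closed endpoints (single points have measure 0).
So m(E) = sum_i (b_i - a_i).
  I_1 has length -13/2 - (-15/2) = 1.
  I_2 has length -3/2 - (-9/2) = 3.
Summing:
  m(E) = 1 + 3 = 4.

4


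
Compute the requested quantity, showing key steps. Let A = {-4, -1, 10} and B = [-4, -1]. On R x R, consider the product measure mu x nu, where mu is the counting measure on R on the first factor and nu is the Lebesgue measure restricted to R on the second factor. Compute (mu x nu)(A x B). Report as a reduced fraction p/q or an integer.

For a measurable rectangle A x B, the product measure satisfies
  (mu x nu)(A x B) = mu(A) * nu(B).
  mu(A) = 3.
  nu(B) = 3.
  (mu x nu)(A x B) = 3 * 3 = 9.

9


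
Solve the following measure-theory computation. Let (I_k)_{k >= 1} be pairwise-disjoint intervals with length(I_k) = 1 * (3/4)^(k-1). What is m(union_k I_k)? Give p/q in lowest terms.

By countable additivity of the Lebesgue measure on pairwise disjoint measurable sets,
  m(union_{k >= 1} I_k) = sum_{k >= 1} m(I_k) = sum_{k >= 1} a * r^(k-1),
  with a = 1 and r = 3/4.
Since 0 < r = 3/4 < 1, the geometric series converges:
  sum_{k >= 1} a * r^(k-1) = a / (1 - r).
  = 1 / (1 - 3/4)
  = 1 / (1/4)
  = 4.

4


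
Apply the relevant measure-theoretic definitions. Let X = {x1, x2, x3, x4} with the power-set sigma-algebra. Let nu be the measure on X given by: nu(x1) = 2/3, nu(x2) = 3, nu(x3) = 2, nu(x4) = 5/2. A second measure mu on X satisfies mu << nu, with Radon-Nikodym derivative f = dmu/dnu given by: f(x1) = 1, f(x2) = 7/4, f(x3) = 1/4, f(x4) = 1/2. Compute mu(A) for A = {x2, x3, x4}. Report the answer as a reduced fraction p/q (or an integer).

By the defining property of the Radon-Nikodym derivative, for every measurable set A,
  mu(A) = integral_A f dnu.
Since nu is a discrete measure concentrated on the atoms of X, the integral over A reduces to the sum
  mu(A) = sum_{x in A} f(x) * nu({x}).
Computing each term:
  x2: f(x2) * nu(x2) = 7/4 * 3 = 21/4.
  x3: f(x3) * nu(x3) = 1/4 * 2 = 1/2.
  x4: f(x4) * nu(x4) = 1/2 * 5/2 = 5/4.
Summing: mu(A) = 21/4 + 1/2 + 5/4 = 7.

7
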